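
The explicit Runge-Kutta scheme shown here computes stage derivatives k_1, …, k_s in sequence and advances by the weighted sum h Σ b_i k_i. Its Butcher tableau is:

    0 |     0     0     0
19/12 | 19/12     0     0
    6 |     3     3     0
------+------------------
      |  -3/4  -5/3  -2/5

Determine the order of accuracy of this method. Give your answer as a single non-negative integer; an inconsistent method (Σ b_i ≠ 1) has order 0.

b = (-3/4, -5/3, -2/5)
c = (0, 19/12, 6)
Ac = (0, 0, 19/4)
Σ b_i: (-3/4)·1 + (-5/3)·1 + (-2/5)·1 = -169/60 ≠ 1 ⇒ order 0.

0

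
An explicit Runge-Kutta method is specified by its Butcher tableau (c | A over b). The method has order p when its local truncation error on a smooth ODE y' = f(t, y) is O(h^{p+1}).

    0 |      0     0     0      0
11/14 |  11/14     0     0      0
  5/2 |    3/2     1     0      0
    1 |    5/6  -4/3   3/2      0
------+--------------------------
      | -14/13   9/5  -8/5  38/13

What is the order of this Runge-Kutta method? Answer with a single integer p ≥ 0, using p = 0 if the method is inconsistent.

b = (-14/13, 9/5, -8/5, 38/13)
c = (0, 11/14, 5/2, 1)
Ac = (0, 0, 11/14, 227/84)
Σ b_i: (-14/13)·1 + 9/5·1 + (-8/5)·1 + 38/13·1 = 133/65 ≠ 1 ⇒ order 0.

0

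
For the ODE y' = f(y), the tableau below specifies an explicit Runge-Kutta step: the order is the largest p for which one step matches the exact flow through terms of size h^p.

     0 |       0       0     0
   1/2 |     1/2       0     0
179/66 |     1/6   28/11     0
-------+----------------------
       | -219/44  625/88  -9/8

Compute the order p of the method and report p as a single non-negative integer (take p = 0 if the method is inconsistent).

2

b = (-219/44, 625/88, -9/8)
c = (0, 1/2, 179/66)
Ac = (0, 0, 14/11)
Σ b_i: (-219/44)·1 + 625/88·1 + (-9/8)·1 = 1 ✓
b·c: 625/88·1/2 + (-9/8)·179/66 = 1/2 ✓
b·c²: 625/88·1/4 + (-9/8)·32041/4356 = -12583/1936 ≠ 1/3 ⇒ order 2.
b·Ac: (-9/8)·14/11 = -63/44 ≠ 1/6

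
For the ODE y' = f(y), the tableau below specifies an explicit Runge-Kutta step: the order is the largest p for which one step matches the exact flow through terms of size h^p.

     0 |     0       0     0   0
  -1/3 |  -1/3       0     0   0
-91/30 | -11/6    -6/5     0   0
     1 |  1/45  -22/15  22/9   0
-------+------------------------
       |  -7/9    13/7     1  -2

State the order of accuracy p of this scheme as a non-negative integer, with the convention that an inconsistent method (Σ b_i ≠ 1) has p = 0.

0

b = (-7/9, 13/7, 1, -2)
c = (0, -1/3, -91/30, 1)
Ac = (0, 0, 2/5, -187/27)
Σ b_i: (-7/9)·1 + 13/7·1 + 1·1 + (-2)·1 = 5/63 ≠ 1 ⇒ order 0.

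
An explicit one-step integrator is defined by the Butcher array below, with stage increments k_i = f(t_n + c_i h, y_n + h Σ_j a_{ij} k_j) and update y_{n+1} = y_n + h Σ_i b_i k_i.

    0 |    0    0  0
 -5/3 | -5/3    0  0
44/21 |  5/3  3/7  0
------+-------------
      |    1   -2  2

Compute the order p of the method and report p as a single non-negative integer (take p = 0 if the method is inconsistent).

b = (1, -2, 2)
c = (0, -5/3, 44/21)
Ac = (0, 0, -5/7)
Σ b_i: 1·1 + (-2)·1 + 2·1 = 1 ✓
b·c: (-2)·(-5/3) + 2·44/21 = 158/21 ≠ 1/2 ⇒ order 1.

1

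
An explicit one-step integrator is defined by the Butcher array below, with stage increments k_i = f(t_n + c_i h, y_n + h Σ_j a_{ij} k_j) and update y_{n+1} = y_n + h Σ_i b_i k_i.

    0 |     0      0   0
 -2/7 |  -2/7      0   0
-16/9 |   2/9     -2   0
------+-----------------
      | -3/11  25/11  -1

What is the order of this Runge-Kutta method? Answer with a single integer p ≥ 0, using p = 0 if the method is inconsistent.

1

b = (-3/11, 25/11, -1)
c = (0, -2/7, -16/9)
Ac = (0, 0, 4/7)
Σ b_i: (-3/11)·1 + 25/11·1 + (-1)·1 = 1 ✓
b·c: 25/11·(-2/7) + (-1)·(-16/9) = 782/693 ≠ 1/2 ⇒ order 1.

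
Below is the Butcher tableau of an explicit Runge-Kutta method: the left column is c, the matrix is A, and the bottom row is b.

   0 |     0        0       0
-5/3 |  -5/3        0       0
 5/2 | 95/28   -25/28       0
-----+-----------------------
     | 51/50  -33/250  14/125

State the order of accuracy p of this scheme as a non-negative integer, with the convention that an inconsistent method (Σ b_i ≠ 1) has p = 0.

b = (51/50, -33/250, 14/125)
c = (0, -5/3, 5/2)
Ac = (0, 0, 125/84)
Σ b_i: 51/50·1 + (-33/250)·1 + 14/125·1 = 1 ✓
b·c: (-33/250)·(-5/3) + 14/125·5/2 = 1/2 ✓
b·c²: (-33/250)·25/9 + 14/125·25/4 = 1/3 ✓
b·Ac: 14/125·125/84 = 1/6 ✓; 3 stages ⇒ order 3.

3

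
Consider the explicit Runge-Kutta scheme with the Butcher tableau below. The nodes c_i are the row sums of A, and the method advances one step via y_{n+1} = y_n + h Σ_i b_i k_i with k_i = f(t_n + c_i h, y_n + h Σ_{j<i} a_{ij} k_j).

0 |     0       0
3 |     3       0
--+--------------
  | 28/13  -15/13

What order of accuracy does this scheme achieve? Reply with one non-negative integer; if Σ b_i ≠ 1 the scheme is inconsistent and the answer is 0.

1

b = (28/13, -15/13)
c = (0, 3)
Σ b_i: 28/13·1 + (-15/13)·1 = 1 ✓
b·c: (-15/13)·3 = -45/13 ≠ 1/2 ⇒ order 1.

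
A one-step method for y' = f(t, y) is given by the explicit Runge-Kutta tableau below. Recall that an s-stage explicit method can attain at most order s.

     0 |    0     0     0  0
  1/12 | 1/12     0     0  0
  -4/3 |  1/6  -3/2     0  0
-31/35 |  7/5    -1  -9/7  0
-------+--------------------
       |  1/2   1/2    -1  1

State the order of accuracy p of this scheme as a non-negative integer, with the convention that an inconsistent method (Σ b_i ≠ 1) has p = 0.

b = (1/2, 1/2, -1, 1)
c = (0, 1/12, -4/3, -31/35)
Ac = (0, 0, -1/8, 137/84)
Σ b_i: 1/2·1 + 1/2·1 + (-1)·1 + 1·1 = 1 ✓
b·c: 1/2·1/12 + (-1)·(-4/3) + 1·(-31/35) = 137/280 ≠ 1/2 ⇒ order 1.

1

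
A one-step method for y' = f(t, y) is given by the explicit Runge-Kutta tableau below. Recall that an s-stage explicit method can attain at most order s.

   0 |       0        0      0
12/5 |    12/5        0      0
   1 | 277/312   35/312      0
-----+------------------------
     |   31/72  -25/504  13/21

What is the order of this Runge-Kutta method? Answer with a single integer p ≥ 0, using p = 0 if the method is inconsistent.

3

b = (31/72, -25/504, 13/21)
c = (0, 12/5, 1)
Ac = (0, 0, 7/26)
Σ b_i: 31/72·1 + (-25/504)·1 + 13/21·1 = 1 ✓
b·c: (-25/504)·12/5 + 13/21·1 = 1/2 ✓
b·c²: (-25/504)·144/25 + 13/21·1 = 1/3 ✓
b·Ac: 13/21·7/26 = 1/6 ✓; 3 stages ⇒ order 3.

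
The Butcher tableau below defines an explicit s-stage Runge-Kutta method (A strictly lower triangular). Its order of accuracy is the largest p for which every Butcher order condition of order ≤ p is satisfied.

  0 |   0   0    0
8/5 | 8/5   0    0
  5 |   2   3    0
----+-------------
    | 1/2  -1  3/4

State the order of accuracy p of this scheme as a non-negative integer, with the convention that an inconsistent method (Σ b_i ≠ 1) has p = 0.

0

b = (1/2, -1, 3/4)
c = (0, 8/5, 5)
Ac = (0, 0, 24/5)
Σ b_i: 1/2·1 + (-1)·1 + 3/4·1 = 1/4 ≠ 1 ⇒ order 0.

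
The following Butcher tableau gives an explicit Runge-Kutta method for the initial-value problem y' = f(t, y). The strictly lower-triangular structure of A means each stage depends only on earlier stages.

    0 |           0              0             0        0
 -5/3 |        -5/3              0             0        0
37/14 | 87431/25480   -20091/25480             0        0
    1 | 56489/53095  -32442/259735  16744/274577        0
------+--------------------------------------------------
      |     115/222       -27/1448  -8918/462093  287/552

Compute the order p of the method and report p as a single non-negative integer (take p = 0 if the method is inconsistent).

4

b = (115/222, -27/1448, -8918/462093, 287/552)
c = (0, -5/3, 37/14, 1)
Ac = (0, 0, 6697/5096, 106/287)
Σ b_i: 115/222·1 + (-27/1448)·1 + (-8918/462093)·1 + 287/552·1 = 1 ✓
b·c: (-27/1448)·(-5/3) + (-8918/462093)·37/14 + 287/552·1 = 1/2 ✓
b·c²: (-27/1448)·25/9 + (-8918/462093)·1369/196 + 287/552·1 = 1/3 ✓
b·Ac: (-8918/462093)·6697/5096 + 287/552·106/287 = 1/6 ✓
b·c³: (-27/1448)·(-125/27) + (-8918/462093)·50653/2744 + 287/552·1 = 1/4 ✓
b·(c∘Ac): (-8918/462093)·247789/71344 + 287/552·106/287 = 1/8 ✓
b·Ac²: (-8918/462093)·(-33485/15288) + 287/552·68/861 = 1/12 ✓
b·A²c: 287/552·23/287 = 1/24 ✓; 4 stages ⇒ order 4.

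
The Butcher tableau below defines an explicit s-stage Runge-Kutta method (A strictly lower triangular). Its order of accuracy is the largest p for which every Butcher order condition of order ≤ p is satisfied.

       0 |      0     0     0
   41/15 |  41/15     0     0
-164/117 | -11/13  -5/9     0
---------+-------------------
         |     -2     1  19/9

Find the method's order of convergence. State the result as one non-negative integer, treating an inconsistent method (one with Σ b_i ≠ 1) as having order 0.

0

b = (-2, 1, 19/9)
c = (0, 41/15, -164/117)
Ac = (0, 0, -41/27)
Σ b_i: (-2)·1 + 1·1 + 19/9·1 = 10/9 ≠ 1 ⇒ order 0.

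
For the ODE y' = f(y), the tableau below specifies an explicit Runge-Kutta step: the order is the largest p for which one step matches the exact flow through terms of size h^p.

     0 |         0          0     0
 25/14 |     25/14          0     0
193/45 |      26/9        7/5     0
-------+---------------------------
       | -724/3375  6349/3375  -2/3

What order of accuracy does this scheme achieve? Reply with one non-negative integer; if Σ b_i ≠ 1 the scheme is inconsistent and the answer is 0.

b = (-724/3375, 6349/3375, -2/3)
c = (0, 25/14, 193/45)
Ac = (0, 0, 5/2)
Σ b_i: (-724/3375)·1 + 6349/3375·1 + (-2/3)·1 = 1 ✓
b·c: 6349/3375·25/14 + (-2/3)·193/45 = 1/2 ✓
b·c²: 6349/3375·625/196 + (-2/3)·37249/2025 = -1065569/170100 ≠ 1/3 ⇒ order 2.
b·Ac: (-2/3)·5/2 = -5/3 ≠ 1/6

2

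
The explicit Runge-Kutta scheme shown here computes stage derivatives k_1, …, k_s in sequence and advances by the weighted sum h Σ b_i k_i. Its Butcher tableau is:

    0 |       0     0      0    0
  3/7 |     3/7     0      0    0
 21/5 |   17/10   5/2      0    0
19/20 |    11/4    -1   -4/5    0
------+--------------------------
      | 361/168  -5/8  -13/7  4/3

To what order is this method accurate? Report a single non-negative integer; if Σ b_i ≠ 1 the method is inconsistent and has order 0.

b = (361/168, -5/8, -13/7, 4/3)
c = (0, 3/7, 21/5, 19/20)
Ac = (0, 0, 15/14, -663/175)
Σ b_i: 361/168·1 + (-5/8)·1 + (-13/7)·1 + 4/3·1 = 1 ✓
b·c: (-5/8)·3/7 + (-13/7)·21/5 + 4/3·19/20 = -5713/840 ≠ 1/2 ⇒ order 1.

1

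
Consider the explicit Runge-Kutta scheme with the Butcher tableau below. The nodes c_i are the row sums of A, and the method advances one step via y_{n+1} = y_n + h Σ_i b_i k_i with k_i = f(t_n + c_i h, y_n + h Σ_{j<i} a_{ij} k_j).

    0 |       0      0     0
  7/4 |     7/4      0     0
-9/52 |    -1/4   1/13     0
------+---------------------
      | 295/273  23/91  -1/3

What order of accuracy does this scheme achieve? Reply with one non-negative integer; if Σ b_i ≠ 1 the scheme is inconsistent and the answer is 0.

b = (295/273, 23/91, -1/3)
c = (0, 7/4, -9/52)
Ac = (0, 0, 7/52)
Σ b_i: 295/273·1 + 23/91·1 + (-1/3)·1 = 1 ✓
b·c: 23/91·7/4 + (-1/3)·(-9/52) = 1/2 ✓
b·c²: 23/91·49/16 + (-1/3)·81/2704 = 1033/1352 ≠ 1/3 ⇒ order 2.
b·Ac: (-1/3)·7/52 = -7/156 ≠ 1/6

2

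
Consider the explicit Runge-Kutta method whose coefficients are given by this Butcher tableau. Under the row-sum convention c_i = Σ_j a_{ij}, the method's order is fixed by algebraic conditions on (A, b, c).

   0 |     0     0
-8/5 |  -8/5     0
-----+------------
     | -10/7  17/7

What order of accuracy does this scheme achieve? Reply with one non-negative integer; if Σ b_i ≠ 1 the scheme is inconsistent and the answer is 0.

1

b = (-10/7, 17/7)
c = (0, -8/5)
Σ b_i: (-10/7)·1 + 17/7·1 = 1 ✓
b·c: 17/7·(-8/5) = -136/35 ≠ 1/2 ⇒ order 1.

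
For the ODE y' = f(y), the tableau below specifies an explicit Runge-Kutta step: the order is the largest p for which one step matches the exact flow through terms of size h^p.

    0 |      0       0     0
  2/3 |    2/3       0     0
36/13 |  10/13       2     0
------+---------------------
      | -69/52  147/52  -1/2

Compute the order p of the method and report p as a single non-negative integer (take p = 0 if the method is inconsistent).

2

b = (-69/52, 147/52, -1/2)
c = (0, 2/3, 36/13)
Ac = (0, 0, 4/3)
Σ b_i: (-69/52)·1 + 147/52·1 + (-1/2)·1 = 1 ✓
b·c: 147/52·2/3 + (-1/2)·36/13 = 1/2 ✓
b·c²: 147/52·4/9 + (-1/2)·1296/169 = -1307/507 ≠ 1/3 ⇒ order 2.
b·Ac: (-1/2)·4/3 = -2/3 ≠ 1/6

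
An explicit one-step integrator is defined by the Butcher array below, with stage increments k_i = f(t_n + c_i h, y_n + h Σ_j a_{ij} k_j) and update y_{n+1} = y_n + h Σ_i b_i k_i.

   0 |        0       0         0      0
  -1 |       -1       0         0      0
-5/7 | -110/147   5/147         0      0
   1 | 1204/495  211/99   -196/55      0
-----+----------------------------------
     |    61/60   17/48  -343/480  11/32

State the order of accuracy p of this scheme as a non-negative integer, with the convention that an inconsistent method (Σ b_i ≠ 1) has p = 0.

4

b = (61/60, 17/48, -343/480, 11/32)
c = (0, -1, -5/7, 1)
Ac = (0, 0, -5/147, 41/99)
Σ b_i: 61/60·1 + 17/48·1 + (-343/480)·1 + 11/32·1 = 1 ✓
b·c: 17/48·(-1) + (-343/480)·(-5/7) + 11/32·1 = 1/2 ✓
b·c²: 17/48·1 + (-343/480)·25/49 + 11/32·1 = 1/3 ✓
b·Ac: (-343/480)·(-5/147) + 11/32·41/99 = 1/6 ✓
b·c³: 17/48·(-1) + (-343/480)·(-125/343) + 11/32·1 = 1/4 ✓
b·(c∘Ac): (-343/480)·25/1029 + 11/32·41/99 = 1/8 ✓
b·Ac²: (-343/480)·5/147 + 11/32·31/99 = 1/12 ✓
b·A²c: 11/32·4/33 = 1/24 ✓; 4 stages ⇒ order 4.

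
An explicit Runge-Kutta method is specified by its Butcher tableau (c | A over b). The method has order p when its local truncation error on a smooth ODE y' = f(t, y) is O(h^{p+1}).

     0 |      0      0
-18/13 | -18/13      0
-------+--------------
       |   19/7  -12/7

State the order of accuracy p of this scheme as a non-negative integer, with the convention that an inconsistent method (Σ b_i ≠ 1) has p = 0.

1

b = (19/7, -12/7)
c = (0, -18/13)
Σ b_i: 19/7·1 + (-12/7)·1 = 1 ✓
b·c: (-12/7)·(-18/13) = 216/91 ≠ 1/2 ⇒ order 1.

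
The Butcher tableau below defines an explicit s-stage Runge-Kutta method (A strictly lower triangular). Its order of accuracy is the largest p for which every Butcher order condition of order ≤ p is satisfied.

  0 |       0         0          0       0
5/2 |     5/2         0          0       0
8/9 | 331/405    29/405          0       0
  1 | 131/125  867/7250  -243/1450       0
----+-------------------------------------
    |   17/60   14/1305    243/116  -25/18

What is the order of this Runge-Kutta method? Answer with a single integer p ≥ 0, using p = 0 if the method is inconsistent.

b = (17/60, 14/1305, 243/116, -25/18)
c = (0, 5/2, 8/9, 1)
Ac = (0, 0, 29/162, 3/20)
Σ b_i: 17/60·1 + 14/1305·1 + 243/116·1 + (-25/18)·1 = 1 ✓
b·c: 14/1305·5/2 + 243/116·8/9 + (-25/18)·1 = 1/2 ✓
b·c²: 14/1305·25/4 + 243/116·64/81 + (-25/18)·1 = 1/3 ✓
b·Ac: 243/116·29/162 + (-25/18)·3/20 = 1/6 ✓
b·c³: 14/1305·125/8 + 243/116·512/729 + (-25/18)·1 = 1/4 ✓
b·(c∘Ac): 243/116·116/729 + (-25/18)·3/20 = 1/8 ✓
b·Ac²: 243/116·145/324 + (-25/18)·123/200 = 1/12 ✓
b·A²c: (-25/18)·(-3/100) = 1/24 ✓; 4 stages ⇒ order 4.

4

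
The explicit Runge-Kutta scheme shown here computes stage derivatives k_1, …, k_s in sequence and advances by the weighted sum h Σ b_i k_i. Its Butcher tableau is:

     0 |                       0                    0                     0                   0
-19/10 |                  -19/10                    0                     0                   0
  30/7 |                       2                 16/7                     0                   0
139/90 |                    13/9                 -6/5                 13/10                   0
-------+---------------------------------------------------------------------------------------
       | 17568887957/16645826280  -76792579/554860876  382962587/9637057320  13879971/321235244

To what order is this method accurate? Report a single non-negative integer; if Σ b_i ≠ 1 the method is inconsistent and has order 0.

b = (17568887957/16645826280, -76792579/554860876, 382962587/9637057320, 13879971/321235244)
c = (0, -19/10, 30/7, 139/90)
Ac = (0, 0, -152/35, 1374/175)
Σ b_i: 17568887957/16645826280·1 + (-76792579/554860876)·1 + 382962587/9637057320·1 + 13879971/321235244·1 = 1 ✓
b·c: (-76792579/554860876)·(-19/10) + 382962587/9637057320·30/7 + 13879971/321235244·139/90 = 1/2 ✓
b·c²: (-76792579/554860876)·361/100 + 382962587/9637057320·900/49 + 13879971/321235244·19321/8100 = 1/3 ✓
b·Ac: 382962587/9637057320·(-152/35) + 13879971/321235244·1374/175 = 1/6 ✓
b·c³: (-76792579/554860876)·(-6859/1000) + 382962587/9637057320·27000/343 + 13879971/321235244·2685619/729000 = 334047662353/78848650800 ≠ 1/4 ⇒ order 3.
b·(c∘Ac): 382962587/9637057320·(-912/49) + 13879971/321235244·31831/2625 = -787309829/3650400500 ≠ 1/8
b·Ac²: 382962587/9637057320·1444/175 + 13879971/321235244·239433/12250 = 79091172107/67459401240 ≠ 1/12
b·A²c: 13879971/321235244·(-988/175) = -489764691/2007720275 ≠ 1/24

3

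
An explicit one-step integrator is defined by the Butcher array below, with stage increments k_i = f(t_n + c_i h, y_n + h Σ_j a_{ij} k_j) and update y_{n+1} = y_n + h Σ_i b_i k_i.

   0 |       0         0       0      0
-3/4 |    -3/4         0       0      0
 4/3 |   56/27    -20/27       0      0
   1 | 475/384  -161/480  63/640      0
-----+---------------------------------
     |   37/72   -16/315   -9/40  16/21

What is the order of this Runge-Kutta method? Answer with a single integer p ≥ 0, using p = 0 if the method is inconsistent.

b = (37/72, -16/315, -9/40, 16/21)
c = (0, -3/4, 4/3, 1)
Ac = (0, 0, 5/9, 49/128)
Σ b_i: 37/72·1 + (-16/315)·1 + (-9/40)·1 + 16/21·1 = 1 ✓
b·c: (-16/315)·(-3/4) + (-9/40)·4/3 + 16/21·1 = 1/2 ✓
b·c²: (-16/315)·9/16 + (-9/40)·16/9 + 16/21·1 = 1/3 ✓
b·Ac: (-9/40)·5/9 + 16/21·49/128 = 1/6 ✓
b·c³: (-16/315)·(-27/64) + (-9/40)·64/27 + 16/21·1 = 1/4 ✓
b·(c∘Ac): (-9/40)·20/27 + 16/21·49/128 = 1/8 ✓
b·Ac²: (-9/40)·(-5/12) + 16/21·(-7/512) = 1/12 ✓
b·A²c: 16/21·7/128 = 1/24 ✓; 4 stages ⇒ order 4.

4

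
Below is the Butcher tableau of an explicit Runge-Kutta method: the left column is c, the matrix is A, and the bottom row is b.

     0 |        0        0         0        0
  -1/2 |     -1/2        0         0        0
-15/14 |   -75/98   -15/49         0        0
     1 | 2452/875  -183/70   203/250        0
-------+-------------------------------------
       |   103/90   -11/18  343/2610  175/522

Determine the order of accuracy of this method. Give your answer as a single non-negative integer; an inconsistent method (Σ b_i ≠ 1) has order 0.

b = (103/90, -11/18, 343/2610, 175/522)
c = (0, -1/2, -15/14, 1)
Ac = (0, 0, 15/98, 153/350)
Σ b_i: 103/90·1 + (-11/18)·1 + 343/2610·1 + 175/522·1 = 1 ✓
b·c: (-11/18)·(-1/2) + 343/2610·(-15/14) + 175/522·1 = 1/2 ✓
b·c²: (-11/18)·1/4 + 343/2610·225/196 + 175/522·1 = 1/3 ✓
b·Ac: 343/2610·15/98 + 175/522·153/350 = 1/6 ✓
b·c³: (-11/18)·(-1/8) + 343/2610·(-3375/2744) + 175/522·1 = 1/4 ✓
b·(c∘Ac): 343/2610·(-225/1372) + 175/522·153/350 = 1/8 ✓
b·Ac²: 343/2610·(-15/196) + 175/522·39/140 = 1/12 ✓
b·A²c: 175/522·87/700 = 1/24 ✓; 4 stages ⇒ order 4.

4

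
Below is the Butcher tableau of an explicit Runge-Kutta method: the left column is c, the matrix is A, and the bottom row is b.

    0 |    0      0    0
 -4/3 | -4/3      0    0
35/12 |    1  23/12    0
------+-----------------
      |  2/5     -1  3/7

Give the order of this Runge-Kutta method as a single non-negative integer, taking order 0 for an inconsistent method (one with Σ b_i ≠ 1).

b = (2/5, -1, 3/7)
c = (0, -4/3, 35/12)
Ac = (0, 0, -23/9)
Σ b_i: 2/5·1 + (-1)·1 + 3/7·1 = -6/35 ≠ 1 ⇒ order 0.

0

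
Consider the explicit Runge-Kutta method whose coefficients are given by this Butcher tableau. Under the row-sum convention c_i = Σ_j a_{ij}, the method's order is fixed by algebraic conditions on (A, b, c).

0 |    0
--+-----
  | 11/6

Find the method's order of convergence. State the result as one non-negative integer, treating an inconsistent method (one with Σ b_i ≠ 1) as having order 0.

b = (11/6)
c = (0)
Σ b_i: 11/6·1 = 11/6 ≠ 1 ⇒ order 0.

0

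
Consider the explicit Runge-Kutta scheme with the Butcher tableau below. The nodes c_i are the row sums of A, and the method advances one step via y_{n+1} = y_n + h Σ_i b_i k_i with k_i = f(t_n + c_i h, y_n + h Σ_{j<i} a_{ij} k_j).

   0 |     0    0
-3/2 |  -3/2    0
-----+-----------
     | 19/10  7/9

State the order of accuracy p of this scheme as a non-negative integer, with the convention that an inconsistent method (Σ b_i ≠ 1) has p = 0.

b = (19/10, 7/9)
c = (0, -3/2)
Σ b_i: 19/10·1 + 7/9·1 = 241/90 ≠ 1 ⇒ order 0.

0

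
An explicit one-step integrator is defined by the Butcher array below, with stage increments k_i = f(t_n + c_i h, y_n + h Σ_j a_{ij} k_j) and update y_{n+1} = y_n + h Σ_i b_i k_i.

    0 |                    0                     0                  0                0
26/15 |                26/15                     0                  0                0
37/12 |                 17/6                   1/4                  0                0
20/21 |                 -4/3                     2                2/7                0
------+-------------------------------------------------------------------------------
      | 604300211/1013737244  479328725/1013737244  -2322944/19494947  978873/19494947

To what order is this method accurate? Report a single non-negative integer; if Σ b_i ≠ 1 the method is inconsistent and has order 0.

3

b = (604300211/1013737244, 479328725/1013737244, -2322944/19494947, 978873/19494947)
c = (0, 26/15, 37/12, 20/21)
Ac = (0, 0, 13/30, 913/210)
Σ b_i: 604300211/1013737244·1 + 479328725/1013737244·1 + (-2322944/19494947)·1 + 978873/19494947·1 = 1 ✓
b·c: 479328725/1013737244·26/15 + (-2322944/19494947)·37/12 + 978873/19494947·20/21 = 1/2 ✓
b·c²: 479328725/1013737244·676/225 + (-2322944/19494947)·1369/144 + 978873/19494947·400/441 = 1/3 ✓
b·Ac: (-2322944/19494947)·13/30 + 978873/19494947·913/210 = 1/6 ✓
b·c³: 479328725/1013737244·17576/3375 + (-2322944/19494947)·50653/1728 + 978873/19494947·8000/9261 = -6061598182/6140908305 ≠ 1/4 ⇒ order 3.
b·(c∘Ac): (-2322944/19494947)·481/360 + 978873/19494947·1826/441 = 42723002/877272615 ≠ 1/8
b·Ac²: (-2322944/19494947)·169/225 + 978873/19494947·109937/12600 = 2446571971/7018180920 ≠ 1/12
b·A²c: 978873/19494947·13/105 = 605969/97474735 ≠ 1/24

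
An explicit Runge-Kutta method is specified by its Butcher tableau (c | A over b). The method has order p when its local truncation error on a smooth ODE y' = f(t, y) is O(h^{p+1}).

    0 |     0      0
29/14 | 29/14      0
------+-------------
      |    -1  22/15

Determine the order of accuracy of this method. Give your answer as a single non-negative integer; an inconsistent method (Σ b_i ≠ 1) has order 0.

b = (-1, 22/15)
c = (0, 29/14)
Σ b_i: (-1)·1 + 22/15·1 = 7/15 ≠ 1 ⇒ order 0.

0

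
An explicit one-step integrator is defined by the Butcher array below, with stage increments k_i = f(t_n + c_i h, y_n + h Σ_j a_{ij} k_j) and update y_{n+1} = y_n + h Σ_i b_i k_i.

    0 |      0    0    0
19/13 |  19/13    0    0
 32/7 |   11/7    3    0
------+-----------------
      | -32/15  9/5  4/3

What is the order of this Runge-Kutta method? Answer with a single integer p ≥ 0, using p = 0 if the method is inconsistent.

1

b = (-32/15, 9/5, 4/3)
c = (0, 19/13, 32/7)
Ac = (0, 0, 57/13)
Σ b_i: (-32/15)·1 + 9/5·1 + 4/3·1 = 1 ✓
b·c: 9/5·19/13 + 4/3·32/7 = 11911/1365 ≠ 1/2 ⇒ order 1.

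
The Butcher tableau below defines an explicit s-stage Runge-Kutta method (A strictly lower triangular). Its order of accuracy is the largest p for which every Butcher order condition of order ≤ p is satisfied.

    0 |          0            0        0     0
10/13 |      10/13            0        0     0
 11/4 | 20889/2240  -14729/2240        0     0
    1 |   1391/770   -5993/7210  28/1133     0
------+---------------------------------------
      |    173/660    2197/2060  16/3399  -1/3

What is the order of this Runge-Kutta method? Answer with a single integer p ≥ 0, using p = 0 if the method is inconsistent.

4

b = (173/660, 2197/2060, 16/3399, -1/3)
c = (0, 10/13, 11/4, 1)
Ac = (0, 0, -1133/224, -4/7)
Σ b_i: 173/660·1 + 2197/2060·1 + 16/3399·1 + (-1/3)·1 = 1 ✓
b·c: 2197/2060·10/13 + 16/3399·11/4 + (-1/3)·1 = 1/2 ✓
b·c²: 2197/2060·100/169 + 16/3399·121/16 + (-1/3)·1 = 1/3 ✓
b·Ac: 16/3399·(-1133/224) + (-1/3)·(-4/7) = 1/6 ✓
b·c³: 2197/2060·1000/2197 + 16/3399·1331/64 + (-1/3)·1 = 1/4 ✓
b·(c∘Ac): 16/3399·(-12463/896) + (-1/3)·(-4/7) = 1/8 ✓
b·Ac²: 16/3399·(-5665/1456) + (-1/3)·(-111/364) = 1/12 ✓
b·A²c: (-1/3)·(-1/8) = 1/24 ✓; 4 stages ⇒ order 4.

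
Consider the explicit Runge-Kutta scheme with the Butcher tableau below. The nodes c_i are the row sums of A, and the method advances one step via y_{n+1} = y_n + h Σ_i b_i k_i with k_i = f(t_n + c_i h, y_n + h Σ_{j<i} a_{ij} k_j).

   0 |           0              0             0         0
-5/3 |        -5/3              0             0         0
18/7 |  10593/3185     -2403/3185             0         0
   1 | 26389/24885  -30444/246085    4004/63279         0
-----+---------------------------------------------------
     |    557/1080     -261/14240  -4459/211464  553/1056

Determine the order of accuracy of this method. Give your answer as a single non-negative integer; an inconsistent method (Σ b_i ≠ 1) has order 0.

b = (557/1080, -261/14240, -4459/211464, 553/1056)
c = (0, -5/3, 18/7, 1)
Ac = (0, 0, 801/637, 204/553)
Σ b_i: 557/1080·1 + (-261/14240)·1 + (-4459/211464)·1 + 553/1056·1 = 1 ✓
b·c: (-261/14240)·(-5/3) + (-4459/211464)·18/7 + 553/1056·1 = 1/2 ✓
b·c²: (-261/14240)·25/9 + (-4459/211464)·324/49 + 553/1056·1 = 1/3 ✓
b·Ac: (-4459/211464)·801/637 + 553/1056·204/553 = 1/6 ✓
b·c³: (-261/14240)·(-125/27) + (-4459/211464)·5832/343 + 553/1056·1 = 1/4 ✓
b·(c∘Ac): (-4459/211464)·14418/4459 + 553/1056·204/553 = 1/8 ✓
b·Ac²: (-4459/211464)·(-1335/637) + 553/1056·124/1659 = 1/12 ✓
b·A²c: 553/1056·44/553 = 1/24 ✓; 4 stages ⇒ order 4.

4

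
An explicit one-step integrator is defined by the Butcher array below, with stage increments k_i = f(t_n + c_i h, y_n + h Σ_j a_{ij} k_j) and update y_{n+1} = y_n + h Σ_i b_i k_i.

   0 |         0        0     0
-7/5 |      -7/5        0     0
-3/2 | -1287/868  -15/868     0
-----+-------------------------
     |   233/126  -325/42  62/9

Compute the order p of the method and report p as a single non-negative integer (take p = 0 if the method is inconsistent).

3

b = (233/126, -325/42, 62/9)
c = (0, -7/5, -3/2)
Ac = (0, 0, 3/124)
Σ b_i: 233/126·1 + (-325/42)·1 + 62/9·1 = 1 ✓
b·c: (-325/42)·(-7/5) + 62/9·(-3/2) = 1/2 ✓
b·c²: (-325/42)·49/25 + 62/9·9/4 = 1/3 ✓
b·Ac: 62/9·3/124 = 1/6 ✓; 3 stages ⇒ order 3.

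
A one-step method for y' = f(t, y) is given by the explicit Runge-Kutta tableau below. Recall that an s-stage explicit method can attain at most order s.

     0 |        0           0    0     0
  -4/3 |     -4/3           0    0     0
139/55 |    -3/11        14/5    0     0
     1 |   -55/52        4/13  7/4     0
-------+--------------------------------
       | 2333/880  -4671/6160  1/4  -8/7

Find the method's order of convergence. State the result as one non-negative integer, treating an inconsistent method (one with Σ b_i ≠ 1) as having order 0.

b = (2333/880, -4671/6160, 1/4, -8/7)
c = (0, -4/3, 139/55, 1)
Ac = (0, 0, -56/15, 34427/8580)
Σ b_i: 2333/880·1 + (-4671/6160)·1 + 1/4·1 + (-8/7)·1 = 1 ✓
b·c: (-4671/6160)·(-4/3) + 1/4·139/55 + (-8/7)·1 = 1/2 ✓
b·c²: (-4671/6160)·16/9 + 1/4·19321/3025 + (-8/7)·1 = -10819/12100 ≠ 1/3 ⇒ order 2.
b·Ac: 1/4·(-56/15) + (-8/7)·34427/8580 = -82868/15015 ≠ 1/6

2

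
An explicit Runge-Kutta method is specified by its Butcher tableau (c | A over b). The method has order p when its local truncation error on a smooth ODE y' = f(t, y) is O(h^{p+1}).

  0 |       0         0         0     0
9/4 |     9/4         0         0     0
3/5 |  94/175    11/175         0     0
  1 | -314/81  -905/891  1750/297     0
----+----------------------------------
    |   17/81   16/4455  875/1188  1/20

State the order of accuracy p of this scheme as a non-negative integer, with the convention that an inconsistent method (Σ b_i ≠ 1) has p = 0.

4

b = (17/81, 16/4455, 875/1188, 1/20)
c = (0, 9/4, 3/5, 1)
Ac = (0, 0, 99/700, 5/4)
Σ b_i: 17/81·1 + 16/4455·1 + 875/1188·1 + 1/20·1 = 1 ✓
b·c: 16/4455·9/4 + 875/1188·3/5 + 1/20·1 = 1/2 ✓
b·c²: 16/4455·81/16 + 875/1188·9/25 + 1/20·1 = 1/3 ✓
b·Ac: 875/1188·99/700 + 1/20·5/4 = 1/6 ✓
b·c³: 16/4455·729/64 + 875/1188·27/125 + 1/20·1 = 1/4 ✓
b·(c∘Ac): 875/1188·297/3500 + 1/20·5/4 = 1/8 ✓
b·Ac²: 875/1188·891/2800 + 1/20·(-145/48) = 1/12 ✓
b·A²c: 1/20·5/6 = 1/24 ✓; 4 stages ⇒ order 4.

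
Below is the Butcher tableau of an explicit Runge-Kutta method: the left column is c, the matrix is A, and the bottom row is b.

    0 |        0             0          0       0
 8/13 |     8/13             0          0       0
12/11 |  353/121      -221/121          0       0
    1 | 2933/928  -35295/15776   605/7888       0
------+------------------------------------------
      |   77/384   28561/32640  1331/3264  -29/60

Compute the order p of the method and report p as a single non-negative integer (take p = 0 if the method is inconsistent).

b = (77/384, 28561/32640, 1331/3264, -29/60)
c = (0, 8/13, 12/11, 1)
Ac = (0, 0, -136/121, -75/58)
Σ b_i: 77/384·1 + 28561/32640·1 + 1331/3264·1 + (-29/60)·1 = 1 ✓
b·c: 28561/32640·8/13 + 1331/3264·12/11 + (-29/60)·1 = 1/2 ✓
b·c²: 28561/32640·64/169 + 1331/3264·144/121 + (-29/60)·1 = 1/3 ✓
b·Ac: 1331/3264·(-136/121) + (-29/60)·(-75/58) = 1/6 ✓
b·c³: 28561/32640·512/2197 + 1331/3264·1728/1331 + (-29/60)·1 = 1/4 ✓
b·(c∘Ac): 1331/3264·(-1632/1331) + (-29/60)·(-75/58) = 1/8 ✓
b·Ac²: 1331/3264·(-1088/1573) + (-29/60)·(-285/377) = 1/12 ✓
b·A²c: (-29/60)·(-5/58) = 1/24 ✓; 4 stages ⇒ order 4.

4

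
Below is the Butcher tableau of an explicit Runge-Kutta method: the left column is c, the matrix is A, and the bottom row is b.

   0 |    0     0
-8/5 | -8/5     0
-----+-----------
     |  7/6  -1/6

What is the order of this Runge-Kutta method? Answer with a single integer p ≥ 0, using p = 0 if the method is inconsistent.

b = (7/6, -1/6)
c = (0, -8/5)
Σ b_i: 7/6·1 + (-1/6)·1 = 1 ✓
b·c: (-1/6)·(-8/5) = 4/15 ≠ 1/2 ⇒ order 1.

1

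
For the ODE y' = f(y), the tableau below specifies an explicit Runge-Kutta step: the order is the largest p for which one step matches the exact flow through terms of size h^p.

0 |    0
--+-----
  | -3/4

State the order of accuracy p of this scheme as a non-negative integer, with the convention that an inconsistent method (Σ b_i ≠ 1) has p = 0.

b = (-3/4)
c = (0)
Σ b_i: (-3/4)·1 = -3/4 ≠ 1 ⇒ order 0.

0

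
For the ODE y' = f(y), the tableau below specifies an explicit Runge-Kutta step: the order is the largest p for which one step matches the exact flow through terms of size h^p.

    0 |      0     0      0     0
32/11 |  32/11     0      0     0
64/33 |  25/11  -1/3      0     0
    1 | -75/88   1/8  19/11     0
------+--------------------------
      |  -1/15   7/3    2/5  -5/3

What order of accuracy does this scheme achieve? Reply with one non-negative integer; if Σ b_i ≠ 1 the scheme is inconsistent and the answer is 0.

b = (-1/15, 7/3, 2/5, -5/3)
c = (0, 32/11, 64/33, 1)
Ac = (0, 0, -32/33, 1348/363)
Σ b_i: (-1/15)·1 + 7/3·1 + 2/5·1 + (-5/3)·1 = 1 ✓
b·c: 7/3·32/11 + 2/5·64/33 + (-5/3)·1 = 973/165 ≠ 1/2 ⇒ order 1.

1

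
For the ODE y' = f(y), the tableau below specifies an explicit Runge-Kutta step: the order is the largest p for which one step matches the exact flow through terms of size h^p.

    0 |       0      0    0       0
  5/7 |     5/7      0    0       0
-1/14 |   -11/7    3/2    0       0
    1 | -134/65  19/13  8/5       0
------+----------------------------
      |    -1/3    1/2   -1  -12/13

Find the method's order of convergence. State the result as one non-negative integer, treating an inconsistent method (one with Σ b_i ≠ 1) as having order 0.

b = (-1/3, 1/2, -1, -12/13)
c = (0, 5/7, -1/14, 1)
Ac = (0, 0, 15/14, 423/455)
Σ b_i: (-1/3)·1 + 1/2·1 + (-1)·1 + (-12/13)·1 = -137/78 ≠ 1 ⇒ order 0.

0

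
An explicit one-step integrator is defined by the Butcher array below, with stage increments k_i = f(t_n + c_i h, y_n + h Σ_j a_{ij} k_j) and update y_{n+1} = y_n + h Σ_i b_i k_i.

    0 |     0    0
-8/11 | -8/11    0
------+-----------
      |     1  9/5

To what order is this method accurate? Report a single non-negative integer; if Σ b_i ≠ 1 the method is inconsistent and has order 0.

0

b = (1, 9/5)
c = (0, -8/11)
Σ b_i: 1·1 + 9/5·1 = 14/5 ≠ 1 ⇒ order 0.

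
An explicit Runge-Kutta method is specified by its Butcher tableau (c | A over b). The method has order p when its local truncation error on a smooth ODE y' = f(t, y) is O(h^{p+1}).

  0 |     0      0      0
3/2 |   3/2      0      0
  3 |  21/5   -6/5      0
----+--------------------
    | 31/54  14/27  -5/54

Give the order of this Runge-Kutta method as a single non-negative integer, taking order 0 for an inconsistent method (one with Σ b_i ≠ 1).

3

b = (31/54, 14/27, -5/54)
c = (0, 3/2, 3)
Ac = (0, 0, -9/5)
Σ b_i: 31/54·1 + 14/27·1 + (-5/54)·1 = 1 ✓
b·c: 14/27·3/2 + (-5/54)·3 = 1/2 ✓
b·c²: 14/27·9/4 + (-5/54)·9 = 1/3 ✓
b·Ac: (-5/54)·(-9/5) = 1/6 ✓; 3 stages ⇒ order 3.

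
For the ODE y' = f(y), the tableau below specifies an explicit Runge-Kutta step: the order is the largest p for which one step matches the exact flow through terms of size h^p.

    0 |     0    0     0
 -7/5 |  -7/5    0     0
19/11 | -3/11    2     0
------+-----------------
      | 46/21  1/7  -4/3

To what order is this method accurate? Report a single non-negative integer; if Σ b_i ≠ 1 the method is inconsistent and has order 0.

1

b = (46/21, 1/7, -4/3)
c = (0, -7/5, 19/11)
Ac = (0, 0, -14/5)
Σ b_i: 46/21·1 + 1/7·1 + (-4/3)·1 = 1 ✓
b·c: 1/7·(-7/5) + (-4/3)·19/11 = -413/165 ≠ 1/2 ⇒ order 1.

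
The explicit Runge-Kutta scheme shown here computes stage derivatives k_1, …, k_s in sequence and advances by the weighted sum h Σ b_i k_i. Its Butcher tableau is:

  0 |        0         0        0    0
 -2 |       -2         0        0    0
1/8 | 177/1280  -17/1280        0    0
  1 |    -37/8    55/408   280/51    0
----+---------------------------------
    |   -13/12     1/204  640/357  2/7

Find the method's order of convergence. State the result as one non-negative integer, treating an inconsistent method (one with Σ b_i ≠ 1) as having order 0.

b = (-13/12, 1/204, 640/357, 2/7)
c = (0, -2, 1/8, 1)
Ac = (0, 0, 17/640, 5/12)
Σ b_i: (-13/12)·1 + 1/204·1 + 640/357·1 + 2/7·1 = 1 ✓
b·c: 1/204·(-2) + 640/357·1/8 + 2/7·1 = 1/2 ✓
b·c²: 1/204·4 + 640/357·1/64 + 2/7·1 = 1/3 ✓
b·Ac: 640/357·17/640 + 2/7·5/12 = 1/6 ✓
b·c³: 1/204·(-8) + 640/357·1/512 + 2/7·1 = 1/4 ✓
b·(c∘Ac): 640/357·17/5120 + 2/7·5/12 = 1/8 ✓
b·Ac²: 640/357·(-17/320) + 2/7·5/8 = 1/12 ✓
b·A²c: 2/7·7/48 = 1/24 ✓; 4 stages ⇒ order 4.

4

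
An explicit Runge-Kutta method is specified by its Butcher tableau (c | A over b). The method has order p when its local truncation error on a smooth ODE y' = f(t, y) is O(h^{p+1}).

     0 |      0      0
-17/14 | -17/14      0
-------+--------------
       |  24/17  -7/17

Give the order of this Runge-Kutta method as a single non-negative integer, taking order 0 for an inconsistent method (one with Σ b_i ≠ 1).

2

b = (24/17, -7/17)
c = (0, -17/14)
Σ b_i: 24/17·1 + (-7/17)·1 = 1 ✓
b·c: (-7/17)·(-17/14) = 1/2 ✓; 2 stages ⇒ order 2.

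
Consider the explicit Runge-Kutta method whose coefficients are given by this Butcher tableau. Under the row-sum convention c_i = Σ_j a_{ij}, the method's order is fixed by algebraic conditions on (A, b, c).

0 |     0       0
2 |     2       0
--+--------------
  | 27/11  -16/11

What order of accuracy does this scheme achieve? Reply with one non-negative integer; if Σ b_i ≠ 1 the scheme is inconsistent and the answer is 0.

1

b = (27/11, -16/11)
c = (0, 2)
Σ b_i: 27/11·1 + (-16/11)·1 = 1 ✓
b·c: (-16/11)·2 = -32/11 ≠ 1/2 ⇒ order 1.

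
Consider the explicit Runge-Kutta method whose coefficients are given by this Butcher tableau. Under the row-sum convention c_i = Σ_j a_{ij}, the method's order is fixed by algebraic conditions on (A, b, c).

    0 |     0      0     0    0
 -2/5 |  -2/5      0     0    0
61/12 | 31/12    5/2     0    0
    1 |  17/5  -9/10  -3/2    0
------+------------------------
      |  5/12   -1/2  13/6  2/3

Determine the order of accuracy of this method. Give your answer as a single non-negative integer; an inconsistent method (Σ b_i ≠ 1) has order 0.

b = (5/12, -1/2, 13/6, 2/3)
c = (0, -2/5, 61/12, 1)
Ac = (0, 0, -1, -1453/200)
Σ b_i: 5/12·1 + (-1/2)·1 + 13/6·1 + 2/3·1 = 11/4 ≠ 1 ⇒ order 0.

0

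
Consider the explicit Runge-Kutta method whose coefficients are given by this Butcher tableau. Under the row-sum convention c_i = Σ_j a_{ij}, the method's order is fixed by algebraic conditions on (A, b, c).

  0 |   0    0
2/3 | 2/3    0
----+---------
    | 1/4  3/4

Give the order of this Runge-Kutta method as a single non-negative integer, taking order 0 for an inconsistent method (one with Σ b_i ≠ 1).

b = (1/4, 3/4)
c = (0, 2/3)
Σ b_i: 1/4·1 + 3/4·1 = 1 ✓
b·c: 3/4·2/3 = 1/2 ✓; 2 stages ⇒ order 2.

2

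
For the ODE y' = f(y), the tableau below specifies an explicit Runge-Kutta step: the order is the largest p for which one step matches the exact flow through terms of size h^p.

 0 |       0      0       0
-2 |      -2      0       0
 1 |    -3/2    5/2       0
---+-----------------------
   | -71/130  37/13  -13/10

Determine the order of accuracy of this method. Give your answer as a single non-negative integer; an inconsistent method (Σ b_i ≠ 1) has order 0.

b = (-71/130, 37/13, -13/10)
c = (0, -2, 1)
Ac = (0, 0, -5)
Σ b_i: (-71/130)·1 + 37/13·1 + (-13/10)·1 = 1 ✓
b·c: 37/13·(-2) + (-13/10)·1 = -909/130 ≠ 1/2 ⇒ order 1.

1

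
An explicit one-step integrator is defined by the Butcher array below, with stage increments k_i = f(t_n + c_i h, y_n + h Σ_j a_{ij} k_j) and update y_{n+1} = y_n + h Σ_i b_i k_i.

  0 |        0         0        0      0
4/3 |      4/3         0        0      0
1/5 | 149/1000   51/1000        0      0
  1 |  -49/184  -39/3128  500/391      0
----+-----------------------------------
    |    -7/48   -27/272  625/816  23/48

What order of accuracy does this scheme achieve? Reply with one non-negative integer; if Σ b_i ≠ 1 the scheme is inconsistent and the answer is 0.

b = (-7/48, -27/272, 625/816, 23/48)
c = (0, 4/3, 1/5, 1)
Ac = (0, 0, 17/250, 11/46)
Σ b_i: (-7/48)·1 + (-27/272)·1 + 625/816·1 + 23/48·1 = 1 ✓
b·c: (-27/272)·4/3 + 625/816·1/5 + 23/48·1 = 1/2 ✓
b·c²: (-27/272)·16/9 + 625/816·1/25 + 23/48·1 = 1/3 ✓
b·Ac: 625/816·17/250 + 23/48·11/46 = 1/6 ✓
b·c³: (-27/272)·64/27 + 625/816·1/125 + 23/48·1 = 1/4 ✓
b·(c∘Ac): 625/816·17/1250 + 23/48·11/46 = 1/8 ✓
b·Ac²: 625/816·34/375 + 23/48·2/69 = 1/12 ✓
b·A²c: 23/48·2/23 = 1/24 ✓; 4 stages ⇒ order 4.

4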